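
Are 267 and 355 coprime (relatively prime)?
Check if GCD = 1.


Euclidean algorithm:
355 = 1 * 267 + 88
267 = 3 * 88 + 3
88 = 29 * 3 + 1
3 = 3 * 1 + 0
GCD(267, 355) = 1

Yes, coprime (GCD = 1)


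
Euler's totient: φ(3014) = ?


3014 = 2 × 11 × 137
Prime factors: 2, 11, 137
φ(3014) = 3014 × (1-1/2) × (1-1/11) × (1-1/137)
= 3014 × 1/2 × 10/11 × 136/137 = 1360

φ(3014) = 1360


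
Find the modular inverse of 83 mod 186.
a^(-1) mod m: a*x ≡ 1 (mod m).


Use the extended Euclidean algorithm on (186, 83); each row r = 186*s + 83*t:
r=186, s=1, t=0
r=83, s=0, t=1
q=2: r=20, s=1, t=-2   [186*(1) + 83*(-2) = 20]
q=4: r=3, s=-4, t=9   [186*(-4) + 83*(9) = 3]
q=6: r=2, s=25, t=-56   [186*(25) + 83*(-56) = 2]
q=1: r=1, s=-29, t=65   [186*(-29) + 83*(65) = 1]
q=2: r=0, s=83, t=-186   [186*(83) + 83*(-186) = 0]
GCD = 1 with t = 65, so 83*(65) ≡ 1 (mod 186)
Inverse = 65 mod 186 = 65
Check: 83 * 65 = 5395 ≡ 1 (mod 186)

83^(-1) ≡ 65 (mod 186)


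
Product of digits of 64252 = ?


6 × 4 × 2 × 5 × 2 = 480


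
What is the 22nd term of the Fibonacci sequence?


Sequence: 1, 1, 2, 3, 5, 8, 13, 21, 34, 55, 89, 144, 233, 377, 610, 987, 1597, 2584, 4181, 6765, 10946, 17711
F(22) = 17711


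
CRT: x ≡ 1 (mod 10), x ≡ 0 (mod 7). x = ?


M = 10*7 = 70
M1 = M/10 = 7, M2 = M/7 = 10
M1^(-1) mod 10 = 3, M2^(-1) mod 7 = 5
x = 1*7*3 + 0*10*5 = 21
21 mod 70 = 21
Check: 21 mod 10 = 1 ✓, 21 mod 7 = 0 ✓

x ≡ 21 (mod 70)


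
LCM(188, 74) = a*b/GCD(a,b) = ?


GCD(188, 74) = 2
LCM = 188*74/2 = 13912/2 = 6956

LCM = 6956


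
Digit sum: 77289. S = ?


7 + 7 + 2 + 8 + 9 = 33


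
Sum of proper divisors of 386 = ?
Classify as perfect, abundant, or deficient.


Proper divisors: 1, 2, 193
Sum = 1 + 2 + 193 = 196
196 < 386 → deficient

s(386) = 196 (deficient)


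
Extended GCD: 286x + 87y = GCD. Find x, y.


Tabular extended Euclidean (each row: r = 286*s + 87*t):
r=286, s=1, t=0
r=87, s=0, t=1
q=3: r=25, s=1, t=-3   [286*(1) + 87*(-3) = 25]
q=3: r=12, s=-3, t=10   [286*(-3) + 87*(10) = 12]
q=2: r=1, s=7, t=-23   [286*(7) + 87*(-23) = 1]
q=12: r=0, s=-87, t=286   [286*(-87) + 87*(286) = 0]
GCD = 1; from the row with r=1: x=7, y=-23
Check: 286*(7) + 87*(-23) = 2002 - 2001 = 1

GCD = 1, x = 7, y = -23


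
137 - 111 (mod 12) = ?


137 - 111 = 26
26 mod 12 = 2


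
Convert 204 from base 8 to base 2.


204 (base 8) = 132 (decimal)
132 (decimal) = 10000100 (base 2)


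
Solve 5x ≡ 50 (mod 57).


GCD(5, 57) = 1, unique solution
a^(-1) mod 57 = 23
x = 23 * 50 mod 57 = 10

x ≡ 10 (mod 57)


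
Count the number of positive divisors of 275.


275 = 5^2 × 11^1
d(275) = (2+1) × (1+1) = 6

6 divisors


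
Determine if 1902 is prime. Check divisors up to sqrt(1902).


1902 / 2 = 951 (exact division)
1902 is NOT prime.

No, 1902 is not prime


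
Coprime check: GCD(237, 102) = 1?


Euclidean algorithm:
237 = 2 * 102 + 33
102 = 3 * 33 + 3
33 = 11 * 3 + 0
GCD(237, 102) = 3

No, not coprime (GCD = 3)


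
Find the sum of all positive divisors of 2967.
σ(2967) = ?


Divisors of 2967: 1, 3, 23, 43, 69, 129, 989, 2967
Sum = 1 + 3 + 23 + 43 + 69 + 129 + 989 + 2967 = 4224

σ(2967) = 4224


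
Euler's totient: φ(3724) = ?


3724 = 2^2 × 7^2 × 19
Prime factors: 2, 7, 19
φ(3724) = 3724 × (1-1/2) × (1-1/7) × (1-1/19)
= 3724 × 1/2 × 6/7 × 18/19 = 1512

φ(3724) = 1512


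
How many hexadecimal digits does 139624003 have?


139624003 in base 16 = 8527E43
Number of digits = 7

7 digits (base 16)


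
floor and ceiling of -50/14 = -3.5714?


-50/14 = -3.5714
floor = -4
ceil = -3

floor = -4, ceil = -3


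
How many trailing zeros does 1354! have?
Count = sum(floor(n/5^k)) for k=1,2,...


floor(1354/5) = 270
floor(1354/25) = 54
floor(1354/125) = 10
floor(1354/625) = 2
Total = 336

336 trailing zeros


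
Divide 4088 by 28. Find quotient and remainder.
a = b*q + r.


4088 = 28 * 146 + 0
Check: 4088 + 0 = 4088

q = 146, r = 0


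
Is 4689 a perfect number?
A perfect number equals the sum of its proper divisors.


Proper divisors of 4689: 1, 3, 9, 521, 1563
Sum = 1 + 3 + 9 + 521 + 1563 = 2097

No, 4689 is not perfect (2097 ≠ 4689)


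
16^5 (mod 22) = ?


16^1 mod 22 = 16
16^2 mod 22 = 14
16^3 mod 22 = 4
16^4 mod 22 = 20
16^5 mod 22 = 12


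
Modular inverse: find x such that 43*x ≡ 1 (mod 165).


Use the extended Euclidean algorithm on (165, 43); each row r = 165*s + 43*t:
r=165, s=1, t=0
r=43, s=0, t=1
q=3: r=36, s=1, t=-3   [165*(1) + 43*(-3) = 36]
q=1: r=7, s=-1, t=4   [165*(-1) + 43*(4) = 7]
q=5: r=1, s=6, t=-23   [165*(6) + 43*(-23) = 1]
q=7: r=0, s=-43, t=165   [165*(-43) + 43*(165) = 0]
GCD = 1 with t = -23, so 43*(-23) ≡ 1 (mod 165)
Inverse = -23 mod 165 = 142
Check: 43 * 142 = 6106 ≡ 1 (mod 165)

43^(-1) ≡ 142 (mod 165)


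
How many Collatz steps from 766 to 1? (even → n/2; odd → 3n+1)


766 → 383 → 1150 → 575 → 1726 → 863 → 2590 → 1295 → 3886 → 1943 → 5830 → 2915 → 8746 → 4373 → 13120 → 6560 → 3280 → 1640 → 820 → 410 → 205 → 616 → 308 → 154 → 77 → 232 → 116 → 58 → 29 → 88 → 44 → 22 → 11 → 34 → 17 → 52 → 26 → 13 → 40 → 20 → 10 → 5 → 16 → 8 → 4 → 2 → 1
Total steps = 46

46 steps


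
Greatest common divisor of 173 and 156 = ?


173 = 1 * 156 + 17
156 = 9 * 17 + 3
17 = 5 * 3 + 2
3 = 1 * 2 + 1
2 = 2 * 1 + 0
GCD = 1


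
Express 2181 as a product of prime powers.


2181 / 3 = 727
727 / 727 = 1
2181 = 3 × 727


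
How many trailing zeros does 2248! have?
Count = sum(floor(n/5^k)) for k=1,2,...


floor(2248/5) = 449
floor(2248/25) = 89
floor(2248/125) = 17
floor(2248/625) = 3
Total = 558

558 trailing zeros


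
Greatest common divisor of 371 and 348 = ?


371 = 1 * 348 + 23
348 = 15 * 23 + 3
23 = 7 * 3 + 2
3 = 1 * 2 + 1
2 = 2 * 1 + 0
GCD = 1


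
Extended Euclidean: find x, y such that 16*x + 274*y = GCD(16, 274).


Tabular extended Euclidean (each row: r = 16*s + 274*t):
r=16, s=1, t=0
r=274, s=0, t=1
q=0: r=16, s=1, t=0   [16*(1) + 274*(0) = 16]
q=17: r=2, s=-17, t=1   [16*(-17) + 274*(1) = 2]
q=8: r=0, s=137, t=-8   [16*(137) + 274*(-8) = 0]
GCD = 2; from the row with r=2: x=-17, y=1
Check: 16*(-17) + 274*(1) = -272 + 274 = 2

GCD = 2, x = -17, y = 1


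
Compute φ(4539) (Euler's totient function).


4539 = 3 × 17 × 89
Prime factors: 3, 17, 89
φ(4539) = 4539 × (1-1/3) × (1-1/17) × (1-1/89)
= 4539 × 2/3 × 16/17 × 88/89 = 2816

φ(4539) = 2816


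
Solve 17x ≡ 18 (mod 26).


GCD(17, 26) = 1, unique solution
a^(-1) mod 26 = 23
x = 23 * 18 mod 26 = 24

x ≡ 24 (mod 26)


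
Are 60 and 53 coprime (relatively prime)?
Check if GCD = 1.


Euclidean algorithm:
60 = 1 * 53 + 7
53 = 7 * 7 + 4
7 = 1 * 4 + 3
4 = 1 * 3 + 1
3 = 3 * 1 + 0
GCD(60, 53) = 1

Yes, coprime (GCD = 1)


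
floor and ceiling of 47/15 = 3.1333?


47/15 = 3.1333
floor = 3
ceil = 4

floor = 3, ceil = 4


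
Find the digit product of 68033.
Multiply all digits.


6 × 8 × 0 × 3 × 3 = 0


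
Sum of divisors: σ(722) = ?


Divisors of 722: 1, 2, 19, 38, 361, 722
Sum = 1 + 2 + 19 + 38 + 361 + 722 = 1143

σ(722) = 1143


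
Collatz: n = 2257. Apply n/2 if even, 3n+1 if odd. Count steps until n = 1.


2257 → 6772 → 3386 → 1693 → 5080 → 2540 → 1270 → 635 → 1906 → 953 → 2860 → 1430 → 715 → 2146 → 1073 → 3220 → 1610 → 805 → 2416 → 1208 → 604 → 302 → 151 → 454 → 227 → 682 → 341 → 1024 → 512 → 256 → 128 → 64 → 32 → 16 → 8 → 4 → 2 → 1
Total steps = 37

37 steps


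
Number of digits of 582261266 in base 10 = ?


582261266 has 9 digits in base 10
floor(log10(582261266)) + 1 = floor(8.7651) + 1 = 9

9 digits (base 10)


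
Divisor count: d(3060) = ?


3060 = 2^2 × 3^2 × 5^1 × 17^1
d(3060) = (2+1) × (2+1) × (1+1) × (1+1) = 36

36 divisors


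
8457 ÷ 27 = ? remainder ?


8457 = 27 * 313 + 6
Check: 8451 + 6 = 8457

q = 313, r = 6


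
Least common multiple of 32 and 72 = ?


GCD(32, 72) = 8
LCM = 32*72/8 = 2304/8 = 288

LCM = 288


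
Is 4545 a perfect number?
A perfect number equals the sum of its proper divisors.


Proper divisors of 4545: 1, 3, 5, 9, 15, 45, 101, 303, 505, 909, 1515
Sum = 1 + 3 + 5 + 9 + 15 + 45 + 101 + 303 + 505 + 909 + 1515 = 3411

No, 4545 is not perfect (3411 ≠ 4545)


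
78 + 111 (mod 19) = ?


78 + 111 = 189
189 mod 19 = 18


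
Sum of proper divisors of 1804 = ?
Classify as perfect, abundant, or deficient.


Proper divisors: 1, 2, 4, 11, 22, 41, 44, 82, 164, 451, 902
Sum = 1 + 2 + 4 + 11 + 22 + 41 + 44 + 82 + 164 + 451 + 902 = 1724
1724 < 1804 → deficient

s(1804) = 1724 (deficient)


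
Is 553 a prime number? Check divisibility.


553 / 7 = 79 (exact division)
553 is NOT prime.

No, 553 is not prime


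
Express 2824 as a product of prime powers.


2824 / 2 = 1412
1412 / 2 = 706
706 / 2 = 353
353 / 353 = 1
2824 = 2^3 × 353


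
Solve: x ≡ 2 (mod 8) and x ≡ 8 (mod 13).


M = 8*13 = 104
M1 = M/8 = 13, M2 = M/13 = 8
M1^(-1) mod 8 = 5, M2^(-1) mod 13 = 5
x = 2*13*5 + 8*8*5 = 450
450 mod 104 = 34
Check: 34 mod 8 = 2 ✓, 34 mod 13 = 8 ✓

x ≡ 34 (mod 104)


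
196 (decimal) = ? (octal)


196 (base 10) = 196 (decimal)
196 (decimal) = 304 (base 8)


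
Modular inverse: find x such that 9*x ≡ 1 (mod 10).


Use the extended Euclidean algorithm on (10, 9); each row r = 10*s + 9*t:
r=10, s=1, t=0
r=9, s=0, t=1
q=1: r=1, s=1, t=-1   [10*(1) + 9*(-1) = 1]
q=9: r=0, s=-9, t=10   [10*(-9) + 9*(10) = 0]
GCD = 1 with t = -1, so 9*(-1) ≡ 1 (mod 10)
Inverse = -1 mod 10 = 9
Check: 9 * 9 = 81 ≡ 1 (mod 10)

9^(-1) ≡ 9 (mod 10)


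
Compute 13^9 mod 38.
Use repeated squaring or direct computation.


13^1 mod 38 = 13
13^2 mod 38 = 17
13^3 mod 38 = 31
13^4 mod 38 = 23
13^5 mod 38 = 33
13^6 mod 38 = 11
13^7 mod 38 = 29
13^8 mod 38 = 35
13^9 mod 38 = 37


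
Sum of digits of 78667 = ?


7 + 8 + 6 + 6 + 7 = 34


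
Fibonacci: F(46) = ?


Sequence: 1, 1, 2, 3, 5, 8, 13, 21, 34, 55, 89, 144, 233, 377, 610, 987, 1597, 2584, 4181, 6765, 10946, 17711, 28657, 46368, 75025, 121393, 196418, 317811, 514229, 832040, 1346269, 2178309, 3524578, 5702887, 9227465, 14930352, 24157817, 39088169, 63245986, 102334155, 165580141, 267914296, 433494437, 701408733, 1134903170, 1836311903
F(46) = 1836311903


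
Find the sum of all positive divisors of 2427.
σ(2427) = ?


Divisors of 2427: 1, 3, 809, 2427
Sum = 1 + 3 + 809 + 2427 = 3240

σ(2427) = 3240


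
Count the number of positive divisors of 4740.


4740 = 2^2 × 3^1 × 5^1 × 79^1
d(4740) = (2+1) × (1+1) × (1+1) × (1+1) = 24

24 divisors


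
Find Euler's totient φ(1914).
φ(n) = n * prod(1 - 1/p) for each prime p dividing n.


1914 = 2 × 3 × 11 × 29
Prime factors: 2, 3, 11, 29
φ(1914) = 1914 × (1-1/2) × (1-1/3) × (1-1/11) × (1-1/29)
= 1914 × 1/2 × 2/3 × 10/11 × 28/29 = 560

φ(1914) = 560


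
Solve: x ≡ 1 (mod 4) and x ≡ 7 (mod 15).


M = 4*15 = 60
M1 = M/4 = 15, M2 = M/15 = 4
M1^(-1) mod 4 = 3, M2^(-1) mod 15 = 4
x = 1*15*3 + 7*4*4 = 157
157 mod 60 = 37
Check: 37 mod 4 = 1 ✓, 37 mod 15 = 7 ✓

x ≡ 37 (mod 60)


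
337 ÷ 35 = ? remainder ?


337 = 35 * 9 + 22
Check: 315 + 22 = 337

q = 9, r = 22


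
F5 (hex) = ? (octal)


F5 (base 16) = 245 (decimal)
245 (decimal) = 365 (base 8)


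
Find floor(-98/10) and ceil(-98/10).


-98/10 = -9.8000
floor = -10
ceil = -9

floor = -10, ceil = -9


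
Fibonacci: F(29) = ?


Sequence: 1, 1, 2, 3, 5, 8, 13, 21, 34, 55, 89, 144, 233, 377, 610, 987, 1597, 2584, 4181, 6765, 10946, 17711, 28657, 46368, 75025, 121393, 196418, 317811, 514229
F(29) = 514229


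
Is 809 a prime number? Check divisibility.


Check divisors up to sqrt(809) = 28.4429
No divisors found.
809 is prime.

Yes, 809 is prime


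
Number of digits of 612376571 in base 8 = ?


612376571 in base 8 = 4440017773
Number of digits = 10

10 digits (base 8)


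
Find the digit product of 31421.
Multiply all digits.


3 × 1 × 4 × 2 × 1 = 24


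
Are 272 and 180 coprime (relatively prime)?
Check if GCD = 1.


Euclidean algorithm:
272 = 1 * 180 + 92
180 = 1 * 92 + 88
92 = 1 * 88 + 4
88 = 22 * 4 + 0
GCD(272, 180) = 4

No, not coprime (GCD = 4)


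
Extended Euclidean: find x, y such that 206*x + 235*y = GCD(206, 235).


Tabular extended Euclidean (each row: r = 206*s + 235*t):
r=206, s=1, t=0
r=235, s=0, t=1
q=0: r=206, s=1, t=0   [206*(1) + 235*(0) = 206]
q=1: r=29, s=-1, t=1   [206*(-1) + 235*(1) = 29]
q=7: r=3, s=8, t=-7   [206*(8) + 235*(-7) = 3]
q=9: r=2, s=-73, t=64   [206*(-73) + 235*(64) = 2]
q=1: r=1, s=81, t=-71   [206*(81) + 235*(-71) = 1]
q=2: r=0, s=-235, t=206   [206*(-235) + 235*(206) = 0]
GCD = 1; from the row with r=1: x=81, y=-71
Check: 206*(81) + 235*(-71) = 16686 - 16685 = 1

GCD = 1, x = 81, y = -71


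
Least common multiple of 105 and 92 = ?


GCD(105, 92) = 1
LCM = 105*92/1 = 9660/1 = 9660

LCM = 9660


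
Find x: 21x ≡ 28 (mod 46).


GCD(21, 46) = 1, unique solution
a^(-1) mod 46 = 11
x = 11 * 28 mod 46 = 32

x ≡ 32 (mod 46)


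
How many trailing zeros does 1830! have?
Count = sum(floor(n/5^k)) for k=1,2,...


floor(1830/5) = 366
floor(1830/25) = 73
floor(1830/125) = 14
floor(1830/625) = 2
Total = 455

455 trailing zeros


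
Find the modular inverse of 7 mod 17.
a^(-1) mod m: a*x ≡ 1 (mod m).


Use the extended Euclidean algorithm on (17, 7); each row r = 17*s + 7*t:
r=17, s=1, t=0
r=7, s=0, t=1
q=2: r=3, s=1, t=-2   [17*(1) + 7*(-2) = 3]
q=2: r=1, s=-2, t=5   [17*(-2) + 7*(5) = 1]
q=3: r=0, s=7, t=-17   [17*(7) + 7*(-17) = 0]
GCD = 1 with t = 5, so 7*(5) ≡ 1 (mod 17)
Inverse = 5 mod 17 = 5
Check: 7 * 5 = 35 ≡ 1 (mod 17)

7^(-1) ≡ 5 (mod 17)


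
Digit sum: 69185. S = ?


6 + 9 + 1 + 8 + 5 = 29


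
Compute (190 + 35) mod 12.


190 + 35 = 225
225 mod 12 = 9


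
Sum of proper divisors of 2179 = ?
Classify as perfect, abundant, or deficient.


Proper divisors: 1
Sum = 1 = 1
1 < 2179 → deficient

s(2179) = 1 (deficient)


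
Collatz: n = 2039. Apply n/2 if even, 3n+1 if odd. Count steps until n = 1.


2039 → 6118 → 3059 → 9178 → 4589 → 13768 → 6884 → 3442 → 1721 → 5164 → 2582 → 1291 → 3874 → 1937 → 5812 → 2906 → 1453 → 4360 → 2180 → 1090 → 545 → 1636 → 818 → 409 → 1228 → 614 → 307 → 922 → 461 → 1384 → 692 → 346 → 173 → 520 → 260 → 130 → 65 → 196 → 98 → 49 → 148 → 74 → 37 → 112 → 56 → 28 → 14 → 7 → 22 → 11 → 34 → 17 → 52 → 26 → 13 → 40 → 20 → 10 → 5 → 16 → 8 → 4 → 2 → 1
Total steps = 63

63 steps


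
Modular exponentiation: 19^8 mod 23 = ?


19^1 mod 23 = 19
19^2 mod 23 = 16
19^3 mod 23 = 5
19^4 mod 23 = 3
19^5 mod 23 = 11
19^6 mod 23 = 2
19^7 mod 23 = 15
19^8 mod 23 = 9


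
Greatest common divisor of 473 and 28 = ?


473 = 16 * 28 + 25
28 = 1 * 25 + 3
25 = 8 * 3 + 1
3 = 3 * 1 + 0
GCD = 1


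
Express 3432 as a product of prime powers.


3432 / 2 = 1716
1716 / 2 = 858
858 / 2 = 429
429 / 3 = 143
143 / 11 = 13
13 / 13 = 1
3432 = 2^3 × 3 × 11 × 13


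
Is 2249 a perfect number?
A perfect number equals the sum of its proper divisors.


Proper divisors of 2249: 1, 13, 173
Sum = 1 + 13 + 173 = 187

No, 2249 is not perfect (187 ≠ 2249)


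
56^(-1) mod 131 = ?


Use the extended Euclidean algorithm on (131, 56); each row r = 131*s + 56*t:
r=131, s=1, t=0
r=56, s=0, t=1
q=2: r=19, s=1, t=-2   [131*(1) + 56*(-2) = 19]
q=2: r=18, s=-2, t=5   [131*(-2) + 56*(5) = 18]
q=1: r=1, s=3, t=-7   [131*(3) + 56*(-7) = 1]
q=18: r=0, s=-56, t=131   [131*(-56) + 56*(131) = 0]
GCD = 1 with t = -7, so 56*(-7) ≡ 1 (mod 131)
Inverse = -7 mod 131 = 124
Check: 56 * 124 = 6944 ≡ 1 (mod 131)

56^(-1) ≡ 124 (mod 131)


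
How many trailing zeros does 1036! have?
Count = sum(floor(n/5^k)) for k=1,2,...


floor(1036/5) = 207
floor(1036/25) = 41
floor(1036/125) = 8
floor(1036/625) = 1
Total = 257

257 trailing zeros


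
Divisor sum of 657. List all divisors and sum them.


Divisors of 657: 1, 3, 9, 73, 219, 657
Sum = 1 + 3 + 9 + 73 + 219 + 657 = 962

σ(657) = 962


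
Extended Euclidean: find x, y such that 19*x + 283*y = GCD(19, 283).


Tabular extended Euclidean (each row: r = 19*s + 283*t):
r=19, s=1, t=0
r=283, s=0, t=1
q=0: r=19, s=1, t=0   [19*(1) + 283*(0) = 19]
q=14: r=17, s=-14, t=1   [19*(-14) + 283*(1) = 17]
q=1: r=2, s=15, t=-1   [19*(15) + 283*(-1) = 2]
q=8: r=1, s=-134, t=9   [19*(-134) + 283*(9) = 1]
q=2: r=0, s=283, t=-19   [19*(283) + 283*(-19) = 0]
GCD = 1; from the row with r=1: x=-134, y=9
Check: 19*(-134) + 283*(9) = -2546 + 2547 = 1

GCD = 1, x = -134, y = 9


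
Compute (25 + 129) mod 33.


25 + 129 = 154
154 mod 33 = 22


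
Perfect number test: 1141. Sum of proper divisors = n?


Proper divisors of 1141: 1, 7, 163
Sum = 1 + 7 + 163 = 171

No, 1141 is not perfect (171 ≠ 1141)


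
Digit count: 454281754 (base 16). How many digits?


454281754 in base 16 = 1B13CA1A
Number of digits = 8

8 digits (base 16)


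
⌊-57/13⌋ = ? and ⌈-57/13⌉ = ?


-57/13 = -4.3846
floor = -5
ceil = -4

floor = -5, ceil = -4


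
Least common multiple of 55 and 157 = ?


GCD(55, 157) = 1
LCM = 55*157/1 = 8635/1 = 8635

LCM = 8635


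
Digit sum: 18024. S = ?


1 + 8 + 0 + 2 + 4 = 15


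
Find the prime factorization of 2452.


2452 / 2 = 1226
1226 / 2 = 613
613 / 613 = 1
2452 = 2^2 × 613


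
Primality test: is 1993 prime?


Check divisors up to sqrt(1993) = 44.6430
No divisors found.
1993 is prime.

Yes, 1993 is prime


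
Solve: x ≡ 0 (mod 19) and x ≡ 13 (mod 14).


M = 19*14 = 266
M1 = M/19 = 14, M2 = M/14 = 19
M1^(-1) mod 19 = 15, M2^(-1) mod 14 = 3
x = 0*14*15 + 13*19*3 = 741
741 mod 266 = 209
Check: 209 mod 19 = 0 ✓, 209 mod 14 = 13 ✓

x ≡ 209 (mod 266)


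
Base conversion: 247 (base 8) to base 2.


247 (base 8) = 167 (decimal)
167 (decimal) = 10100111 (base 2)


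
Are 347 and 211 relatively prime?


Euclidean algorithm:
347 = 1 * 211 + 136
211 = 1 * 136 + 75
136 = 1 * 75 + 61
75 = 1 * 61 + 14
61 = 4 * 14 + 5
14 = 2 * 5 + 4
5 = 1 * 4 + 1
4 = 4 * 1 + 0
GCD(347, 211) = 1

Yes, coprime (GCD = 1)


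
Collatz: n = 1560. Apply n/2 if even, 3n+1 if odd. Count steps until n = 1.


1560 → 780 → 390 → 195 → 586 → 293 → 880 → 440 → 220 → 110 → 55 → 166 → 83 → 250 → 125 → 376 → 188 → 94 → 47 → 142 → 71 → 214 → 107 → 322 → 161 → 484 → 242 → 121 → 364 → 182 → 91 → 274 → 137 → 412 → 206 → 103 → 310 → 155 → 466 → 233 → 700 → 350 → 175 → 526 → 263 → 790 → 395 → 1186 → 593 → 1780 → 890 → 445 → 1336 → 668 → 334 → 167 → 502 → 251 → 754 → 377 → 1132 → 566 → 283 → 850 → 425 → 1276 → 638 → 319 → 958 → 479 → 1438 → 719 → 2158 → 1079 → 3238 → 1619 → 4858 → 2429 → 7288 → 3644 → 1822 → 911 → 2734 → 1367 → 4102 → 2051 → 6154 → 3077 → 9232 → 4616 → 2308 → 1154 → 577 → 1732 → 866 → 433 → 1300 → 650 → 325 → 976 → 488 → 244 → 122 → 61 → 184 → 92 → 46 → 23 → 70 → 35 → 106 → 53 → 160 → 80 → 40 → 20 → 10 → 5 → 16 → 8 → 4 → 2 → 1
Total steps = 122

122 steps


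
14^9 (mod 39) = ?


14^1 mod 39 = 14
14^2 mod 39 = 1
14^3 mod 39 = 14
14^4 mod 39 = 1
14^5 mod 39 = 14
14^6 mod 39 = 1
14^7 mod 39 = 14
14^8 mod 39 = 1
14^9 mod 39 = 14


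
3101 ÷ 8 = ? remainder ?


3101 = 8 * 387 + 5
Check: 3096 + 5 = 3101

q = 387, r = 5


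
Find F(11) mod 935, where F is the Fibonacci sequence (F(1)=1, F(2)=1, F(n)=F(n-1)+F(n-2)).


F(k) mod 935 for k=1..11:
1, 1, 2, 3, 5, 8, 13, 21, 34, 55, 89
F(11) mod 935 = 89


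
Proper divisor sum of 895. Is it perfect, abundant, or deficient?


Proper divisors: 1, 5, 179
Sum = 1 + 5 + 179 = 185
185 < 895 → deficient

s(895) = 185 (deficient)


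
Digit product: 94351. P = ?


9 × 4 × 3 × 5 × 1 = 540


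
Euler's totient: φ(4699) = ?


4699 = 37 × 127
Prime factors: 37, 127
φ(4699) = 4699 × (1-1/37) × (1-1/127)
= 4699 × 36/37 × 126/127 = 4536

φ(4699) = 4536


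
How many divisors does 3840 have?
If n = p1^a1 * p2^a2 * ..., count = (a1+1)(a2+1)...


3840 = 2^8 × 3^1 × 5^1
d(3840) = (8+1) × (1+1) × (1+1) = 36

36 divisors


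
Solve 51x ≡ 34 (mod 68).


GCD(51, 68) = 17 divides 34
Divide: 3x ≡ 2 (mod 4)
x ≡ 2 (mod 4)


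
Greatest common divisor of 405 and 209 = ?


405 = 1 * 209 + 196
209 = 1 * 196 + 13
196 = 15 * 13 + 1
13 = 13 * 1 + 0
GCD = 1


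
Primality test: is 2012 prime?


2012 / 2 = 1006 (exact division)
2012 is NOT prime.

No, 2012 is not prime


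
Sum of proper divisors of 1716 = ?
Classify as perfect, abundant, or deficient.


Proper divisors: 1, 2, 3, 4, 6, 11, 12, 13, 22, 26, 33, 39, 44, 52, 66, 78, 132, 143, 156, 286, 429, 572, 858
Sum = 1 + 2 + 3 + 4 + 6 + 11 + 12 + 13 + 22 + 26 + 33 + 39 + 44 + 52 + 66 + 78 + 132 + 143 + 156 + 286 + 429 + 572 + 858 = 2988
2988 > 1716 → abundant

s(1716) = 2988 (abundant)


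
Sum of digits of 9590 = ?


9 + 5 + 9 + 0 = 23


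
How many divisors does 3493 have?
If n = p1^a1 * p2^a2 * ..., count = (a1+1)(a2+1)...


3493 = 7^1 × 499^1
d(3493) = (1+1) × (1+1) = 4

4 divisors


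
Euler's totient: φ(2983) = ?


2983 = 19 × 157
Prime factors: 19, 157
φ(2983) = 2983 × (1-1/19) × (1-1/157)
= 2983 × 18/19 × 156/157 = 2808

φ(2983) = 2808


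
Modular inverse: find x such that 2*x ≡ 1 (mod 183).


Use the extended Euclidean algorithm on (183, 2); each row r = 183*s + 2*t:
r=183, s=1, t=0
r=2, s=0, t=1
q=91: r=1, s=1, t=-91   [183*(1) + 2*(-91) = 1]
q=2: r=0, s=-2, t=183   [183*(-2) + 2*(183) = 0]
GCD = 1 with t = -91, so 2*(-91) ≡ 1 (mod 183)
Inverse = -91 mod 183 = 92
Check: 2 * 92 = 184 ≡ 1 (mod 183)

2^(-1) ≡ 92 (mod 183)


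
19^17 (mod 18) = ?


19^1 mod 18 = 1
19^2 mod 18 = 1
19^3 mod 18 = 1
19^4 mod 18 = 1
19^5 mod 18 = 1
19^6 mod 18 = 1
19^7 mod 18 = 1
19^8 mod 18 = 1
19^9 mod 18 = 1
19^10 mod 18 = 1
19^11 mod 18 = 1
19^12 mod 18 = 1
19^13 mod 18 = 1
19^14 mod 18 = 1
19^15 mod 18 = 1
19^16 mod 18 = 1
19^17 mod 18 = 1


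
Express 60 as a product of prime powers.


60 / 2 = 30
30 / 2 = 15
15 / 3 = 5
5 / 5 = 1
60 = 2^2 × 3 × 5


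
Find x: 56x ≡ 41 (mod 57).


GCD(56, 57) = 1, unique solution
a^(-1) mod 57 = 56
x = 56 * 41 mod 57 = 16

x ≡ 16 (mod 57)


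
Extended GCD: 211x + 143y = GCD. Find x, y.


Tabular extended Euclidean (each row: r = 211*s + 143*t):
r=211, s=1, t=0
r=143, s=0, t=1
q=1: r=68, s=1, t=-1   [211*(1) + 143*(-1) = 68]
q=2: r=7, s=-2, t=3   [211*(-2) + 143*(3) = 7]
q=9: r=5, s=19, t=-28   [211*(19) + 143*(-28) = 5]
q=1: r=2, s=-21, t=31   [211*(-21) + 143*(31) = 2]
q=2: r=1, s=61, t=-90   [211*(61) + 143*(-90) = 1]
q=2: r=0, s=-143, t=211   [211*(-143) + 143*(211) = 0]
GCD = 1; from the row with r=1: x=61, y=-90
Check: 211*(61) + 143*(-90) = 12871 - 12870 = 1

GCD = 1, x = 61, y = -90


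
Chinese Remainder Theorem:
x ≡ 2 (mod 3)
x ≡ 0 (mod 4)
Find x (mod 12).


M = 3*4 = 12
M1 = M/3 = 4, M2 = M/4 = 3
M1^(-1) mod 3 = 1, M2^(-1) mod 4 = 3
x = 2*4*1 + 0*3*3 = 8
8 mod 12 = 8
Check: 8 mod 3 = 2 ✓, 8 mod 4 = 0 ✓

x ≡ 8 (mod 12)


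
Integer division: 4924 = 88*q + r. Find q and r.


4924 = 88 * 55 + 84
Check: 4840 + 84 = 4924

q = 55, r = 84


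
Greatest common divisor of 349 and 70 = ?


349 = 4 * 70 + 69
70 = 1 * 69 + 1
69 = 69 * 1 + 0
GCD = 1


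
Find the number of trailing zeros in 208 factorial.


floor(208/5) = 41
floor(208/25) = 8
floor(208/125) = 1
Total = 50

50 trailing zeros


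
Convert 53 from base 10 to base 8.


53 (base 10) = 53 (decimal)
53 (decimal) = 65 (base 8)


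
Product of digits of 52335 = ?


5 × 2 × 3 × 3 × 5 = 450


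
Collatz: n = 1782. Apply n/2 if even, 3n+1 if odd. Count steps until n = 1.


1782 → 891 → 2674 → 1337 → 4012 → 2006 → 1003 → 3010 → 1505 → 4516 → 2258 → 1129 → 3388 → 1694 → 847 → 2542 → 1271 → 3814 → 1907 → 5722 → 2861 → 8584 → 4292 → 2146 → 1073 → 3220 → 1610 → 805 → 2416 → 1208 → 604 → 302 → 151 → 454 → 227 → 682 → 341 → 1024 → 512 → 256 → 128 → 64 → 32 → 16 → 8 → 4 → 2 → 1
Total steps = 47

47 steps


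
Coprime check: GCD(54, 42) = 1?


Euclidean algorithm:
54 = 1 * 42 + 12
42 = 3 * 12 + 6
12 = 2 * 6 + 0
GCD(54, 42) = 6

No, not coprime (GCD = 6)


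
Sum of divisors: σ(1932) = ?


Divisors of 1932: 1, 2, 3, 4, 6, 7, 12, 14, 21, 23, 28, 42, 46, 69, 84, 92, 138, 161, 276, 322, 483, 644, 966, 1932
Sum = 1 + 2 + 3 + 4 + 6 + 7 + 12 + 14 + 21 + 23 + 28 + 42 + 46 + 69 + 84 + 92 + 138 + 161 + 276 + 322 + 483 + 644 + 966 + 1932 = 5376

σ(1932) = 5376


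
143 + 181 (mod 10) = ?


143 + 181 = 324
324 mod 10 = 4


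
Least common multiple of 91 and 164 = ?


GCD(91, 164) = 1
LCM = 91*164/1 = 14924/1 = 14924

LCM = 14924


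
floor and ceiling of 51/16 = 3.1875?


51/16 = 3.1875
floor = 3
ceil = 4

floor = 3, ceil = 4


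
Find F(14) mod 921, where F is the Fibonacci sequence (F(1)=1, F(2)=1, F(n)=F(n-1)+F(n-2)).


F(k) mod 921 for k=1..14:
1, 1, 2, 3, 5, 8, 13, 21, 34, 55, 89, 144, 233, 377
F(14) mod 921 = 377


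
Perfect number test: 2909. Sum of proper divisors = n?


Proper divisors of 2909: 1
Sum = 1 = 1

No, 2909 is not perfect (1 ≠ 2909)


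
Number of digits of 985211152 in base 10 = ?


985211152 has 9 digits in base 10
floor(log10(985211152)) + 1 = floor(8.9935) + 1 = 9

9 digits (base 10)


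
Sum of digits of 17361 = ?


1 + 7 + 3 + 6 + 1 = 18


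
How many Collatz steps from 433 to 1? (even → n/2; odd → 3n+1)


433 → 1300 → 650 → 325 → 976 → 488 → 244 → 122 → 61 → 184 → 92 → 46 → 23 → 70 → 35 → 106 → 53 → 160 → 80 → 40 → 20 → 10 → 5 → 16 → 8 → 4 → 2 → 1
Total steps = 27

27 steps


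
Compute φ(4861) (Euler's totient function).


4861 = 4861
Prime factors: 4861
φ(4861) = 4861 × (1-1/4861)
= 4861 × 4860/4861 = 4860

φ(4861) = 4860


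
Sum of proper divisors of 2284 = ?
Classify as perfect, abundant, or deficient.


Proper divisors: 1, 2, 4, 571, 1142
Sum = 1 + 2 + 4 + 571 + 1142 = 1720
1720 < 2284 → deficient

s(2284) = 1720 (deficient)


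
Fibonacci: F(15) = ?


Sequence: 1, 1, 2, 3, 5, 8, 13, 21, 34, 55, 89, 144, 233, 377, 610
F(15) = 610


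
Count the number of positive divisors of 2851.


2851 = 2851^1
d(2851) = (1+1) = 2

2 divisors


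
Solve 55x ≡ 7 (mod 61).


GCD(55, 61) = 1, unique solution
a^(-1) mod 61 = 10
x = 10 * 7 mod 61 = 9

x ≡ 9 (mod 61)


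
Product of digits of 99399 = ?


9 × 9 × 3 × 9 × 9 = 19683


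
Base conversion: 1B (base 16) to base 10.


1B (base 16) = 27 (decimal)
27 (decimal) = 27 (base 10)


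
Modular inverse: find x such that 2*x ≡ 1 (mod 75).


Use the extended Euclidean algorithm on (75, 2); each row r = 75*s + 2*t:
r=75, s=1, t=0
r=2, s=0, t=1
q=37: r=1, s=1, t=-37   [75*(1) + 2*(-37) = 1]
q=2: r=0, s=-2, t=75   [75*(-2) + 2*(75) = 0]
GCD = 1 with t = -37, so 2*(-37) ≡ 1 (mod 75)
Inverse = -37 mod 75 = 38
Check: 2 * 38 = 76 ≡ 1 (mod 75)

2^(-1) ≡ 38 (mod 75)


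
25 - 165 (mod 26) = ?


25 - 165 = -140
-140 mod 26 = 16


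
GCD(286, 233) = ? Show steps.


286 = 1 * 233 + 53
233 = 4 * 53 + 21
53 = 2 * 21 + 11
21 = 1 * 11 + 10
11 = 1 * 10 + 1
10 = 10 * 1 + 0
GCD = 1


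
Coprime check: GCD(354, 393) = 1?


Euclidean algorithm:
393 = 1 * 354 + 39
354 = 9 * 39 + 3
39 = 13 * 3 + 0
GCD(354, 393) = 3

No, not coprime (GCD = 3)


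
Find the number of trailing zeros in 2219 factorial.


floor(2219/5) = 443
floor(2219/25) = 88
floor(2219/125) = 17
floor(2219/625) = 3
Total = 551

551 trailing zeros


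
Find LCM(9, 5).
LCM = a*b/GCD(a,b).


GCD(9, 5) = 1
LCM = 9*5/1 = 45/1 = 45

LCM = 45


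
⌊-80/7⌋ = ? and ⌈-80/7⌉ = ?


-80/7 = -11.4286
floor = -12
ceil = -11

floor = -12, ceil = -11


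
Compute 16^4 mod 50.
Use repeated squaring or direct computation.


16^1 mod 50 = 16
16^2 mod 50 = 6
16^3 mod 50 = 46
16^4 mod 50 = 36


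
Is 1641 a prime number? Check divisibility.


1641 / 3 = 547 (exact division)
1641 is NOT prime.

No, 1641 is not prime


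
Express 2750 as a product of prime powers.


2750 / 2 = 1375
1375 / 5 = 275
275 / 5 = 55
55 / 5 = 11
11 / 11 = 1
2750 = 2 × 5^3 × 11


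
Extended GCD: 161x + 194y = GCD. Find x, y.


Tabular extended Euclidean (each row: r = 161*s + 194*t):
r=161, s=1, t=0
r=194, s=0, t=1
q=0: r=161, s=1, t=0   [161*(1) + 194*(0) = 161]
q=1: r=33, s=-1, t=1   [161*(-1) + 194*(1) = 33]
q=4: r=29, s=5, t=-4   [161*(5) + 194*(-4) = 29]
q=1: r=4, s=-6, t=5   [161*(-6) + 194*(5) = 4]
q=7: r=1, s=47, t=-39   [161*(47) + 194*(-39) = 1]
q=4: r=0, s=-194, t=161   [161*(-194) + 194*(161) = 0]
GCD = 1; from the row with r=1: x=47, y=-39
Check: 161*(47) + 194*(-39) = 7567 - 7566 = 1

GCD = 1, x = 47, y = -39


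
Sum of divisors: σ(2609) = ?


Divisors of 2609: 1, 2609
Sum = 1 + 2609 = 2610

σ(2609) = 2610


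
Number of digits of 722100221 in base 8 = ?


722100221 in base 8 = 5302457775
Number of digits = 10

10 digits (base 8)


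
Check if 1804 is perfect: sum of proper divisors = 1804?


Proper divisors of 1804: 1, 2, 4, 11, 22, 41, 44, 82, 164, 451, 902
Sum = 1 + 2 + 4 + 11 + 22 + 41 + 44 + 82 + 164 + 451 + 902 = 1724

No, 1804 is not perfect (1724 ≠ 1804)


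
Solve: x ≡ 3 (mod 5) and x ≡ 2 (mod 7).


M = 5*7 = 35
M1 = M/5 = 7, M2 = M/7 = 5
M1^(-1) mod 5 = 3, M2^(-1) mod 7 = 3
x = 3*7*3 + 2*5*3 = 93
93 mod 35 = 23
Check: 23 mod 5 = 3 ✓, 23 mod 7 = 2 ✓

x ≡ 23 (mod 35)


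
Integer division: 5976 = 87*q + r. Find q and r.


5976 = 87 * 68 + 60
Check: 5916 + 60 = 5976

q = 68, r = 60


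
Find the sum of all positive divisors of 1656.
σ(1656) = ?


Divisors of 1656: 1, 2, 3, 4, 6, 8, 9, 12, 18, 23, 24, 36, 46, 69, 72, 92, 138, 184, 207, 276, 414, 552, 828, 1656
Sum = 1 + 2 + 3 + 4 + 6 + 8 + 9 + 12 + 18 + 23 + 24 + 36 + 46 + 69 + 72 + 92 + 138 + 184 + 207 + 276 + 414 + 552 + 828 + 1656 = 4680

σ(1656) = 4680


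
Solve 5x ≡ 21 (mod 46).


GCD(5, 46) = 1, unique solution
a^(-1) mod 46 = 37
x = 37 * 21 mod 46 = 41

x ≡ 41 (mod 46)


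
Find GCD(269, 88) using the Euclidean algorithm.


269 = 3 * 88 + 5
88 = 17 * 5 + 3
5 = 1 * 3 + 2
3 = 1 * 2 + 1
2 = 2 * 1 + 0
GCD = 1


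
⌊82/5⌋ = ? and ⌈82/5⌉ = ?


82/5 = 16.4000
floor = 16
ceil = 17

floor = 16, ceil = 17


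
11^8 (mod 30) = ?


11^1 mod 30 = 11
11^2 mod 30 = 1
11^3 mod 30 = 11
11^4 mod 30 = 1
11^5 mod 30 = 11
11^6 mod 30 = 1
11^7 mod 30 = 11
11^8 mod 30 = 1


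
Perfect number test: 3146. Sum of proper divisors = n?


Proper divisors of 3146: 1, 2, 11, 13, 22, 26, 121, 143, 242, 286, 1573
Sum = 1 + 2 + 11 + 13 + 22 + 26 + 121 + 143 + 242 + 286 + 1573 = 2440

No, 3146 is not perfect (2440 ≠ 3146)


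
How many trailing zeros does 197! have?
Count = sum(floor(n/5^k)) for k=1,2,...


floor(197/5) = 39
floor(197/25) = 7
floor(197/125) = 1
Total = 47

47 trailing zeros


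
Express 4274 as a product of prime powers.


4274 / 2 = 2137
2137 / 2137 = 1
4274 = 2 × 2137


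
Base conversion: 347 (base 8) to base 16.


347 (base 8) = 231 (decimal)
231 (decimal) = E7 (base 16)


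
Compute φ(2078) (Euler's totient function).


2078 = 2 × 1039
Prime factors: 2, 1039
φ(2078) = 2078 × (1-1/2) × (1-1/1039)
= 2078 × 1/2 × 1038/1039 = 1038

φ(2078) = 1038


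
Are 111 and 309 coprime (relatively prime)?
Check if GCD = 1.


Euclidean algorithm:
309 = 2 * 111 + 87
111 = 1 * 87 + 24
87 = 3 * 24 + 15
24 = 1 * 15 + 9
15 = 1 * 9 + 6
9 = 1 * 6 + 3
6 = 2 * 3 + 0
GCD(111, 309) = 3

No, not coprime (GCD = 3)


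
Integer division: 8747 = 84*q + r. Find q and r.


8747 = 84 * 104 + 11
Check: 8736 + 11 = 8747

q = 104, r = 11


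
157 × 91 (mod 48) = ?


157 × 91 = 14287
14287 mod 48 = 31


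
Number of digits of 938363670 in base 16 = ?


938363670 in base 16 = 37EE4B16
Number of digits = 8

8 digits (base 16)


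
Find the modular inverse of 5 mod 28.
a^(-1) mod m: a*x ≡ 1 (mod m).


Use the extended Euclidean algorithm on (28, 5); each row r = 28*s + 5*t:
r=28, s=1, t=0
r=5, s=0, t=1
q=5: r=3, s=1, t=-5   [28*(1) + 5*(-5) = 3]
q=1: r=2, s=-1, t=6   [28*(-1) + 5*(6) = 2]
q=1: r=1, s=2, t=-11   [28*(2) + 5*(-11) = 1]
q=2: r=0, s=-5, t=28   [28*(-5) + 5*(28) = 0]
GCD = 1 with t = -11, so 5*(-11) ≡ 1 (mod 28)
Inverse = -11 mod 28 = 17
Check: 5 * 17 = 85 ≡ 1 (mod 28)

5^(-1) ≡ 17 (mod 28)


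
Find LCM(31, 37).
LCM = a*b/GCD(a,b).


GCD(31, 37) = 1
LCM = 31*37/1 = 1147/1 = 1147

LCM = 1147


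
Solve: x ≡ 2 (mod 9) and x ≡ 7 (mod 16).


M = 9*16 = 144
M1 = M/9 = 16, M2 = M/16 = 9
M1^(-1) mod 9 = 4, M2^(-1) mod 16 = 9
x = 2*16*4 + 7*9*9 = 695
695 mod 144 = 119
Check: 119 mod 9 = 2 ✓, 119 mod 16 = 7 ✓

x ≡ 119 (mod 144)


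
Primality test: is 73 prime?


Check divisors up to sqrt(73) = 8.5440
No divisors found.
73 is prime.

Yes, 73 is prime


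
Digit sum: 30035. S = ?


3 + 0 + 0 + 3 + 5 = 11


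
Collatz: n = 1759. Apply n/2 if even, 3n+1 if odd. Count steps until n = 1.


1759 → 5278 → 2639 → 7918 → 3959 → 11878 → 5939 → 17818 → 8909 → 26728 → 13364 → 6682 → 3341 → 10024 → 5012 → 2506 → 1253 → 3760 → 1880 → 940 → 470 → 235 → 706 → 353 → 1060 → 530 → 265 → 796 → 398 → 199 → 598 → 299 → 898 → 449 → 1348 → 674 → 337 → 1012 → 506 → 253 → 760 → 380 → 190 → 95 → 286 → 143 → 430 → 215 → 646 → 323 → 970 → 485 → 1456 → 728 → 364 → 182 → 91 → 274 → 137 → 412 → 206 → 103 → 310 → 155 → 466 → 233 → 700 → 350 → 175 → 526 → 263 → 790 → 395 → 1186 → 593 → 1780 → 890 → 445 → 1336 → 668 → 334 → 167 → 502 → 251 → 754 → 377 → 1132 → 566 → 283 → 850 → 425 → 1276 → 638 → 319 → 958 → 479 → 1438 → 719 → 2158 → 1079 → 3238 → 1619 → 4858 → 2429 → 7288 → 3644 → 1822 → 911 → 2734 → 1367 → 4102 → 2051 → 6154 → 3077 → 9232 → 4616 → 2308 → 1154 → 577 → 1732 → 866 → 433 → 1300 → 650 → 325 → 976 → 488 → 244 → 122 → 61 → 184 → 92 → 46 → 23 → 70 → 35 → 106 → 53 → 160 → 80 → 40 → 20 → 10 → 5 → 16 → 8 → 4 → 2 → 1
Total steps = 148

148 steps


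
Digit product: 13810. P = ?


1 × 3 × 8 × 1 × 0 = 0


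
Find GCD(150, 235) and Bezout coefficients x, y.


Tabular extended Euclidean (each row: r = 150*s + 235*t):
r=150, s=1, t=0
r=235, s=0, t=1
q=0: r=150, s=1, t=0   [150*(1) + 235*(0) = 150]
q=1: r=85, s=-1, t=1   [150*(-1) + 235*(1) = 85]
q=1: r=65, s=2, t=-1   [150*(2) + 235*(-1) = 65]
q=1: r=20, s=-3, t=2   [150*(-3) + 235*(2) = 20]
q=3: r=5, s=11, t=-7   [150*(11) + 235*(-7) = 5]
q=4: r=0, s=-47, t=30   [150*(-47) + 235*(30) = 0]
GCD = 5; from the row with r=5: x=11, y=-7
Check: 150*(11) + 235*(-7) = 1650 - 1645 = 5

GCD = 5, x = 11, y = -7


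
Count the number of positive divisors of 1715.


1715 = 5^1 × 7^3
d(1715) = (1+1) × (3+1) = 8

8 divisors


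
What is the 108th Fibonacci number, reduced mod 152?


F(k) mod 152 for k=1..108:
1, 1, 2, 3, 5, 8, 13, 21, 34, 55, 89, 144, 81, 73, 2, 75, 77, 0, 77, 77, 2, 79, 81, 8, 89, 97, 34, 131, 13, 144, 5, 149, 2, 151, 1, 0, 1, 1, 2, 3, 5, 8, 13, 21, 34, 55, 89, 144, 81, 73, 2, 75, 77, 0, 77, 77, 2, 79, 81, 8, 89, 97, 34, 131, 13, 144, 5, 149, 2, 151, 1, 0, 1, 1, 2, 3, 5, 8, 13, 21, 34, 55, 89, 144, 81, 73, 2, 75, 77, 0, 77, 77, 2, 79, 81, 8, 89, 97, 34, 131, 13, 144, 5, 149, 2, 151, 1, 0
F(108) mod 152 = 0


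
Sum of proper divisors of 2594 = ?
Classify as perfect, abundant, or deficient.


Proper divisors: 1, 2, 1297
Sum = 1 + 2 + 1297 = 1300
1300 < 2594 → deficient

s(2594) = 1300 (deficient)


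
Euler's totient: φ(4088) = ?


4088 = 2^3 × 7 × 73
Prime factors: 2, 7, 73
φ(4088) = 4088 × (1-1/2) × (1-1/7) × (1-1/73)
= 4088 × 1/2 × 6/7 × 72/73 = 1728

φ(4088) = 1728


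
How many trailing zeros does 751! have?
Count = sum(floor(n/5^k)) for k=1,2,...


floor(751/5) = 150
floor(751/25) = 30
floor(751/125) = 6
floor(751/625) = 1
Total = 187

187 trailing zeros


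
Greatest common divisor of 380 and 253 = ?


380 = 1 * 253 + 127
253 = 1 * 127 + 126
127 = 1 * 126 + 1
126 = 126 * 1 + 0
GCD = 1


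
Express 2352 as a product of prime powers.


2352 / 2 = 1176
1176 / 2 = 588
588 / 2 = 294
294 / 2 = 147
147 / 3 = 49
49 / 7 = 7
7 / 7 = 1
2352 = 2^4 × 3 × 7^2


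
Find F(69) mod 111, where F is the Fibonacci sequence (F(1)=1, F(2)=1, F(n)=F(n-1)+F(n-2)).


F(k) mod 111 for k=1..69:
1, 1, 2, 3, 5, 8, 13, 21, 34, 55, 89, 33, 11, 44, 55, 99, 43, 31, 74, 105, 68, 62, 19, 81, 100, 70, 59, 18, 77, 95, 61, 45, 106, 40, 35, 75, 110, 74, 73, 36, 109, 34, 32, 66, 98, 53, 40, 93, 22, 4, 26, 30, 56, 86, 31, 6, 37, 43, 80, 12, 92, 104, 85, 78, 52, 19, 71, 90, 50
F(69) mod 111 = 50


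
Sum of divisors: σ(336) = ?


Divisors of 336: 1, 2, 3, 4, 6, 7, 8, 12, 14, 16, 21, 24, 28, 42, 48, 56, 84, 112, 168, 336
Sum = 1 + 2 + 3 + 4 + 6 + 7 + 8 + 12 + 14 + 16 + 21 + 24 + 28 + 42 + 48 + 56 + 84 + 112 + 168 + 336 = 992

σ(336) = 992


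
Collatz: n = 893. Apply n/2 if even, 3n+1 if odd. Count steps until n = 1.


893 → 2680 → 1340 → 670 → 335 → 1006 → 503 → 1510 → 755 → 2266 → 1133 → 3400 → 1700 → 850 → 425 → 1276 → 638 → 319 → 958 → 479 → 1438 → 719 → 2158 → 1079 → 3238 → 1619 → 4858 → 2429 → 7288 → 3644 → 1822 → 911 → 2734 → 1367 → 4102 → 2051 → 6154 → 3077 → 9232 → 4616 → 2308 → 1154 → 577 → 1732 → 866 → 433 → 1300 → 650 → 325 → 976 → 488 → 244 → 122 → 61 → 184 → 92 → 46 → 23 → 70 → 35 → 106 → 53 → 160 → 80 → 40 → 20 → 10 → 5 → 16 → 8 → 4 → 2 → 1
Total steps = 72

72 steps


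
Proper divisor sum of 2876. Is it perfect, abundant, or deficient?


Proper divisors: 1, 2, 4, 719, 1438
Sum = 1 + 2 + 4 + 719 + 1438 = 2164
2164 < 2876 → deficient

s(2876) = 2164 (deficient)


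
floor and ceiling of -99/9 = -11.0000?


-99/9 = -11.0000
floor = -11
ceil = -11

floor = -11, ceil = -11


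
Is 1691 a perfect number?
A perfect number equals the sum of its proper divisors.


Proper divisors of 1691: 1, 19, 89
Sum = 1 + 19 + 89 = 109

No, 1691 is not perfect (109 ≠ 1691)


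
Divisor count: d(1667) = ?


1667 = 1667^1
d(1667) = (1+1) = 2

2 divisors


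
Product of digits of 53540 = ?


5 × 3 × 5 × 4 × 0 = 0


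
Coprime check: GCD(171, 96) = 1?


Euclidean algorithm:
171 = 1 * 96 + 75
96 = 1 * 75 + 21
75 = 3 * 21 + 12
21 = 1 * 12 + 9
12 = 1 * 9 + 3
9 = 3 * 3 + 0
GCD(171, 96) = 3

No, not coprime (GCD = 3)


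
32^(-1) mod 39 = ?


Use the extended Euclidean algorithm on (39, 32); each row r = 39*s + 32*t:
r=39, s=1, t=0
r=32, s=0, t=1
q=1: r=7, s=1, t=-1   [39*(1) + 32*(-1) = 7]
q=4: r=4, s=-4, t=5   [39*(-4) + 32*(5) = 4]
q=1: r=3, s=5, t=-6   [39*(5) + 32*(-6) = 3]
q=1: r=1, s=-9, t=11   [39*(-9) + 32*(11) = 1]
q=3: r=0, s=32, t=-39   [39*(32) + 32*(-39) = 0]
GCD = 1 with t = 11, so 32*(11) ≡ 1 (mod 39)
Inverse = 11 mod 39 = 11
Check: 32 * 11 = 352 ≡ 1 (mod 39)

32^(-1) ≡ 11 (mod 39)
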